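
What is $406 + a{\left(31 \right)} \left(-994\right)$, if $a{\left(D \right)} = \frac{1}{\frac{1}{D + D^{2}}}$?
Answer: $-985642$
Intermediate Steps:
$a{\left(D \right)} = D + D^{2}$
$406 + a{\left(31 \right)} \left(-994\right) = 406 + 31 \left(1 + 31\right) \left(-994\right) = 406 + 31 \cdot 32 \left(-994\right) = 406 + 992 \left(-994\right) = 406 - 986048 = -985642$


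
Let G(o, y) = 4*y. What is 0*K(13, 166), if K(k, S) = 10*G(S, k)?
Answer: 0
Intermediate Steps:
K(k, S) = 40*k (K(k, S) = 10*(4*k) = 40*k)
0*K(13, 166) = 0*(40*13) = 0*520 = 0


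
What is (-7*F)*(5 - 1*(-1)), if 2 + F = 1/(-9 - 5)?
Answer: 87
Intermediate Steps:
F = -29/14 (F = -2 + 1/(-9 - 5) = -2 + 1/(-14) = -2 - 1/14 = -29/14 ≈ -2.0714)
(-7*F)*(5 - 1*(-1)) = (-7*(-29/14))*(5 - 1*(-1)) = 29*(5 + 1)/2 = (29/2)*6 = 87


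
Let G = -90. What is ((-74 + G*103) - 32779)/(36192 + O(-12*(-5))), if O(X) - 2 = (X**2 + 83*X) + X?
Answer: -42123/44834 ≈ -0.93953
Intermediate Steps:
O(X) = 2 + X**2 + 84*X (O(X) = 2 + ((X**2 + 83*X) + X) = 2 + (X**2 + 84*X) = 2 + X**2 + 84*X)
((-74 + G*103) - 32779)/(36192 + O(-12*(-5))) = ((-74 - 90*103) - 32779)/(36192 + (2 + (-12*(-5))**2 + 84*(-12*(-5)))) = ((-74 - 9270) - 32779)/(36192 + (2 + 60**2 + 84*60)) = (-9344 - 32779)/(36192 + (2 + 3600 + 5040)) = -42123/(36192 + 8642) = -42123/44834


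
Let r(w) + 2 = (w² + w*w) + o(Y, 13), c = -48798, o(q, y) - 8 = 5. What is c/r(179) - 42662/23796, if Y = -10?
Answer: -1947766387/762578514 ≈ -2.5542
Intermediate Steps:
o(q, y) = 13 (o(q, y) = 8 + 5 = 13)
r(w) = 11 + 2*w² (r(w) = -2 + ((w² + w*w) + 13) = -2 + ((w² + w²) + 13) = -2 + (2*w² + 13) = -2 + (13 + 2*w²) = 11 + 2*w²)
c/r(179) - 42662/23796 = -48798/(11 + 2*179²) - 42662/23796 = -48798/(11 + 2*32041) - 42662*1/23796 = -48798/(11 + 64082) - 21331/11898 = -48798/64093 - 21331/11898 = -1947766387/762578514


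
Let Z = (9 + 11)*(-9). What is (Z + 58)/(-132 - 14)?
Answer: 61/73 ≈ 0.83562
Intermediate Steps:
Z = -180 (Z = 20*(-9) = -180)
(Z + 58)/(-132 - 14) = (-180 + 58)/(-132 - 14) = -122/(-146) = -122*(-1/146) = 61/73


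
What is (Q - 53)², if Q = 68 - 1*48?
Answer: 1089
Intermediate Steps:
Q = 20 (Q = 68 - 48 = 20)
(Q - 53)² = (20 - 53)² = (-33)² = 1089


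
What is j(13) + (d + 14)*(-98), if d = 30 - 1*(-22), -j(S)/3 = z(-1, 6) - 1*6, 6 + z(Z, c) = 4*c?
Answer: -6504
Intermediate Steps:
z(Z, c) = -6 + 4*c
j(S) = -36 (j(S) = -3*((-6 + 4*6) - 1*6) = -3*((-6 + 24) - 6) = -3*(18 - 6) = -3*12 = -36)
d = 52 (d = 30 + 22 = 52)
j(13) + (d + 14)*(-98) = -36 + (52 + 14)*(-98) = -36 + 66*(-98) = -36 - 6468 = -6504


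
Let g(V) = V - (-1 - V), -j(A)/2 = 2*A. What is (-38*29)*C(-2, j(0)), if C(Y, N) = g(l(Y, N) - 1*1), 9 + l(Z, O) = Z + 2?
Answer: 20938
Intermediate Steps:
j(A) = -4*A
l(Z, O) = -7 + Z (l(Z, O) = -9 + (Z + 2) = -9 + (2 + Z) = -7 + Z)
g(V) = 1 + 2*V (g(V) = V + (1 + V) = 1 + 2*V)
C(Y, N) = -15 + 2*Y (C(Y, N) = 1 + 2*((-7 + Y) - 1*1) = 1 + 2*((-7 + Y) - 1) = 1 + 2*(-8 + Y) = 1 + (-16 + 2*Y) = -15 + 2*Y)
(-38*29)*C(-2, j(0)) = (-38*29)*(-15 + 2*(-2)) = -1102*(-15 - 4) = -1102*(-19) = 20938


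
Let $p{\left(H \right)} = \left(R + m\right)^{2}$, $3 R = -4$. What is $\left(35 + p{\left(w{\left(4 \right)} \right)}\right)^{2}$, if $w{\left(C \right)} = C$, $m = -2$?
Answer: $\frac{172225}{81} \approx 2126.2$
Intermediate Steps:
$R = - \frac{4}{3}$ ($R = \frac{1}{3} \left(-4\right) = - \frac{4}{3} \approx -1.3333$)
$p{\left(H \right)} = \frac{100}{9}$ ($p{\left(H \right)} = \left(- \frac{4}{3} - 2\right)^{2} = \left(- \frac{10}{3}\right)^{2} = \frac{100}{9}$)
$\left(35 + p{\left(w{\left(4 \right)} \right)}\right)^{2} = \left(35 + \frac{100}{9}\right)^{2} = \left(\frac{415}{9}\right)^{2} = \frac{172225}{81}$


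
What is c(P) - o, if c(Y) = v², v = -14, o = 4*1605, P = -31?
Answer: -6224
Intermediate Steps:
o = 6420
c(Y) = 196 (c(Y) = (-14)² = 196)
c(P) - o = 196 - 1*6420 = 196 - 6420 = -6224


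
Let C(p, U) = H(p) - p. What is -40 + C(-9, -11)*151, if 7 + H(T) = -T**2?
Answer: -11969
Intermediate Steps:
H(T) = -7 - T**2
C(p, U) = -7 - p - p**2 (C(p, U) = (-7 - p**2) - p = -7 - p - p**2)
-40 + C(-9, -11)*151 = -40 + (-7 - 1*(-9) - 1*(-9)**2)*151 = -40 + (-7 + 9 - 1*81)*151 = -40 + (-7 + 9 - 81)*151 = -40 - 79*151 = -40 - 11929 = -11969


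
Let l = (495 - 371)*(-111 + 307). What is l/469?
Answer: 3472/67 ≈ 51.821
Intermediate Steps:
l = 24304 (l = 124*196 = 24304)
l/469 = 24304/469 = (1/469)*24304 = 3472/67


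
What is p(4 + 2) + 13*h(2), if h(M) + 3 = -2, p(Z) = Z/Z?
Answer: -64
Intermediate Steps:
p(Z) = 1
h(M) = -5 (h(M) = -3 - 2 = -5)
p(4 + 2) + 13*h(2) = 1 + 13*(-5) = 1 - 65 = -64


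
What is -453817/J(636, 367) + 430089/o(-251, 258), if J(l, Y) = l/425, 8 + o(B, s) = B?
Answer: -50227442879/164724 ≈ -3.0492e+5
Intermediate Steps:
o(B, s) = -8 + B
J(l, Y) = l/425 (J(l, Y) = l*(1/425) = l/425)
-453817/J(636, 367) + 430089/o(-251, 258) = -453817/((1/425)*636) + 430089/(-8 - 251) = -453817/636/425 + 430089/(-259) = -453817*425/636 + 430089*(-1/259) = -192872225/636 - 430089/259 = -50227442879/164724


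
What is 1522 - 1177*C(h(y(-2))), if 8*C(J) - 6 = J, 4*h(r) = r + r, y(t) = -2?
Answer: 6291/8 ≈ 786.38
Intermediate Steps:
h(r) = r/2 (h(r) = (r + r)/4 = (2*r)/4 = r/2)
C(J) = ¾ + J/8
1522 - 1177*C(h(y(-2))) = 1522 - 1177*(¾ + ((½)*(-2))/8) = 1522 - 1177*(¾ + (⅛)*(-1)) = 1522 - 1177*(¾ - ⅛) = 1522 - 1177*5/8 = 1522 - 5885/8 = 6291/8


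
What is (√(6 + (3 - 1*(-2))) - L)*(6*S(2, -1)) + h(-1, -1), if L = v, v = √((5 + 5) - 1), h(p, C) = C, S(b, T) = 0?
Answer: -1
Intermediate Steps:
v = 3 (v = √(10 - 1) = √9 = 3)
L = 3
(√(6 + (3 - 1*(-2))) - L)*(6*S(2, -1)) + h(-1, -1) = (√(6 + (3 - 1*(-2))) - 1*3)*(6*0) - 1 = (√(6 + (3 + 2)) - 3)*0 - 1 = (√(6 + 5) - 3)*0 - 1 = (√11 - 3)*0 - 1 = (-3 + √11)*0 - 1 = 0 - 1 = -1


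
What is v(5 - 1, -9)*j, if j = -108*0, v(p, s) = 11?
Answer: 0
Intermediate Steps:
j = 0
v(5 - 1, -9)*j = 11*0 = 0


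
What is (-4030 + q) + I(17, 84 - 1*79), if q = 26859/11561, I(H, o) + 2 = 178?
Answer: -44529235/11561 ≈ -3851.7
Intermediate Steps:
I(H, o) = 176 (I(H, o) = -2 + 178 = 176)
q = 26859/11561 (q = 26859*(1/11561) = 26859/11561 ≈ 2.3232)
(-4030 + q) + I(17, 84 - 1*79) = (-4030 + 26859/11561) + 176 = -46563971/11561 + 176 = -44529235/11561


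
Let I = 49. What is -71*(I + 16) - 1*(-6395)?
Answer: 1780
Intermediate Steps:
-71*(I + 16) - 1*(-6395) = -71*(49 + 16) - 1*(-6395) = -71*65 + 6395 = -4615 + 6395 = 1780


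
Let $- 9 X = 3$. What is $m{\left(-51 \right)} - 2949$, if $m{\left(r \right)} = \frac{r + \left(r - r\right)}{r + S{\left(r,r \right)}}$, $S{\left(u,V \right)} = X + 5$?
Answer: $- \frac{409758}{139} \approx -2947.9$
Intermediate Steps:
$X = - \frac{1}{3}$ ($X = \left(- \frac{1}{9}\right) 3 = - \frac{1}{3} \approx -0.33333$)
$S{\left(u,V \right)} = \frac{14}{3}$ ($S{\left(u,V \right)} = - \frac{1}{3} + 5 = \frac{14}{3}$)
$m{\left(r \right)} = \frac{r}{\frac{14}{3} + r}$ ($m{\left(r \right)} = \frac{r + \left(r - r\right)}{r + \frac{14}{3}} = \frac{r + 0}{\frac{14}{3} + r} = \frac{r}{\frac{14}{3} + r}$)
$m{\left(-51 \right)} - 2949 = 3 \left(-51\right) \frac{1}{14 + 3 \left(-51\right)} - 2949 = 3 \left(-51\right) \frac{1}{14 - 153} - 2949 = 3 \left(-51\right) \frac{1}{-139} - 2949 = 3 \left(-51\right) \left(- \frac{1}{139}\right) - 2949 = \frac{153}{139} - 2949 = - \frac{409758}{139}$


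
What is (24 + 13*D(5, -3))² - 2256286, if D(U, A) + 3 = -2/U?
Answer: -56396949/25 ≈ -2.2559e+6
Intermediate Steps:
D(U, A) = -3 - 2/U
(24 + 13*D(5, -3))² - 2256286 = (24 + 13*(-3 - 2/5))² - 2256286 = (24 + 13*(-3 - 2*⅕))² - 2256286 = (24 + 13*(-3 - ⅖))² - 2256286 = (24 + 13*(-17/5))² - 2256286 = (24 - 221/5)² - 2256286 = (-101/5)² - 2256286 = 10201/25 - 2256286 = -56396949/25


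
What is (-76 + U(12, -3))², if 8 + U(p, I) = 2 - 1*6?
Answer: 7744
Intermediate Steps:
U(p, I) = -12 (U(p, I) = -8 + (2 - 1*6) = -8 + (2 - 6) = -8 - 4 = -12)
(-76 + U(12, -3))² = (-76 - 12)² = (-88)² = 7744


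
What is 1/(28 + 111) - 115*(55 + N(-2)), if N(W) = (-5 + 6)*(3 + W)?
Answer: -895159/139 ≈ -6440.0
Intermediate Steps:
N(W) = 3 + W (N(W) = 1*(3 + W) = 3 + W)
1/(28 + 111) - 115*(55 + N(-2)) = 1/(28 + 111) - 115*(55 + (3 - 2)) = 1/139 - 115*(55 + 1) = 1/139 - 115*56 = 1/139 - 6440 = -895159/139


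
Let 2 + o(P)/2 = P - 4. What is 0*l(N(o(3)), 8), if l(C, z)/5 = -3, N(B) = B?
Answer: 0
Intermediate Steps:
o(P) = -12 + 2*P (o(P) = -4 + 2*(P - 4) = -4 + 2*(-4 + P) = -4 + (-8 + 2*P) = -12 + 2*P)
l(C, z) = -15 (l(C, z) = 5*(-3) = -15)
0*l(N(o(3)), 8) = 0*(-15) = 0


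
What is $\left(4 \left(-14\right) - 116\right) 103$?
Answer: $-17716$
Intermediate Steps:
$\left(4 \left(-14\right) - 116\right) 103 = \left(-56 - 116\right) 103 = \left(-172\right) 103 = -17716$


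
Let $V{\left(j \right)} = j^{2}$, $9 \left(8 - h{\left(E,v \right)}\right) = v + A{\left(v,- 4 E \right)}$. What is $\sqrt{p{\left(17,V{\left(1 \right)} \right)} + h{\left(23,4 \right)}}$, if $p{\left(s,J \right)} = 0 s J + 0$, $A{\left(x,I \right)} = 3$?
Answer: $\frac{\sqrt{65}}{3} \approx 2.6874$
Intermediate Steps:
$h{\left(E,v \right)} = \frac{23}{3} - \frac{v}{9}$ ($h{\left(E,v \right)} = 8 - \frac{v + 3}{9} = 8 - \frac{3 + v}{9} = 8 - \left(\frac{1}{3} + \frac{v}{9}\right) = \frac{23}{3} - \frac{v}{9}$)
$p{\left(s,J \right)} = 0$ ($p{\left(s,J \right)} = 0 J + 0 = 0 + 0 = 0$)
$\sqrt{p{\left(17,V{\left(1 \right)} \right)} + h{\left(23,4 \right)}} = \sqrt{0 + \left(\frac{23}{3} - \frac{4}{9}\right)} = \sqrt{0 + \frac{65}{9}} = \sqrt{\frac{65}{9}} = \frac{\sqrt{65}}{3}$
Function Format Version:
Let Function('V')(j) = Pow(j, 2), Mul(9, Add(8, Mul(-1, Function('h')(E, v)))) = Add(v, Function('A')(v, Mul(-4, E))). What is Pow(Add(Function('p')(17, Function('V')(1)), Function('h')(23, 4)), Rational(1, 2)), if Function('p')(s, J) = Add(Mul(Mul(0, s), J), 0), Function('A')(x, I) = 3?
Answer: Mul(Rational(1, 3), Pow(65, Rational(1, 2))) ≈ 2.6874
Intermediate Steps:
Function('h')(E, v) = Add(Rational(23, 3), Mul(Rational(-1, 9), v)) (Function('h')(E, v) = Add(8, Mul(Rational(-1, 9), Add(v, 3))) = Add(8, Mul(Rational(-1, 9), Add(3, v))) = Add(8, Add(Rational(-1, 3), Mul(Rational(-1, 9), v))) = Add(Rational(23, 3), Mul(Rational(-1, 9), v)))
Function('p')(s, J) = 0 (Function('p')(s, J) = Add(Mul(0, J), 0) = Add(0, 0) = 0)
Pow(Add(Function('p')(17, Function('V')(1)), Function('h')(23, 4)), Rational(1, 2)) = Pow(Add(0, Add(Rational(23, 3), Mul(Rational(-1, 9), 4))), Rational(1, 2)) = Pow(Add(0, Add(Rational(23, 3), Rational(-4, 9))), Rational(1, 2)) = Pow(Add(0, Rational(65, 9)), Rational(1, 2)) = Pow(Rational(65, 9), Rational(1, 2)) = Mul(Rational(1, 3), Pow(65, Rational(1, 2)))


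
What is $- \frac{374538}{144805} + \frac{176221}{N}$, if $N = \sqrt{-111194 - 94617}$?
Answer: $- \frac{374538}{144805} - \frac{176221 i \sqrt{205811}}{205811} \approx -2.5865 - 388.44 i$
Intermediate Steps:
$N = i \sqrt{205811}$ ($N = \sqrt{-111194 - 94617} = \sqrt{-205811} = i \sqrt{205811} \approx 453.66 i$)
$- \frac{374538}{144805} + \frac{176221}{N} = - \frac{374538}{144805} + \frac{176221}{i \sqrt{205811}} = \left(-374538\right) \frac{1}{144805} + 176221 \left(- \frac{i \sqrt{205811}}{205811}\right) = - \frac{374538}{144805} - \frac{176221 i \sqrt{205811}}{205811}$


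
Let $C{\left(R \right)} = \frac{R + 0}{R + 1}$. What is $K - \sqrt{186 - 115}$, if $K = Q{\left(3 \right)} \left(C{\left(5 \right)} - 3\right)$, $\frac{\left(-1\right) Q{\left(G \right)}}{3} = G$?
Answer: $\frac{39}{2} - \sqrt{71} \approx 11.074$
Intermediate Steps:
$Q{\left(G \right)} = - 3 G$
$C{\left(R \right)} = \frac{R}{1 + R}$
$K = \frac{39}{2}$ ($K = \left(-3\right) 3 \left(\frac{5}{1 + 5} - 3\right) = - 9 \left(\frac{5}{6} - 3\right) = \left(-9\right) \left(- \frac{13}{6}\right) = \frac{39}{2} \approx 19.5$)
$K - \sqrt{186 - 115} = \frac{39}{2} - \sqrt{186 - 115} = \frac{39}{2} - \sqrt{71}$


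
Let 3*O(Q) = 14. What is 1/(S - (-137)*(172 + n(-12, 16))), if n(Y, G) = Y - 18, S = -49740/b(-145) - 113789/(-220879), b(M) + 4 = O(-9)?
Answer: -220879/12182688335 ≈ -1.8131e-5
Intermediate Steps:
O(Q) = 14/3 (O(Q) = (⅓)*14 = 14/3)
b(M) = ⅔ (b(M) = -4 + 14/3 = ⅔)
S = -16479668401/220879 (S = -49740/⅔ - 113789/(-220879) = -49740*3/2 - 113789*(-1/220879) = -74610 + 113789/220879 = -16479668401/220879 ≈ -74610.)
n(Y, G) = -18 + Y
1/(S - (-137)*(172 + n(-12, 16))) = 1/(-16479668401/220879 - (-137)*(172 + (-18 - 12))) = 1/(-16479668401/220879 - (-137)*(172 - 30)) = 1/(-16479668401/220879 - (-137)*142) = 1/(-16479668401/220879 - 1*(-19454)) = 1/(-16479668401/220879 + 19454) = 1/(-12182688335/220879) = -220879/12182688335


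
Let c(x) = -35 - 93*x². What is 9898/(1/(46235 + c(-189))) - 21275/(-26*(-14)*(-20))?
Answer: -47209916195009/1456 ≈ -3.2424e+10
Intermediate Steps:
c(x) = -35 - 93*x²
9898/(1/(46235 + c(-189))) - 21275/(-26*(-14)*(-20)) = 9898/(1/(46235 + (-35 - 93*(-189)²))) - 21275/(-26*(-14)*(-20)) = 9898/(1/(46235 + (-35 - 93*35721))) - 21275/(364*(-20)) = 9898/(1/(46235 + (-35 - 3322053))) - 21275/(-7280) = 9898/(1/(46235 - 3322088)) - 21275*(-1/7280) = 9898/(1/(-3275853)) + 4255/1456 = 9898/(-1/3275853) + 4255/1456 = 9898*(-3275853) + 4255/1456 = -32424392994 + 4255/1456 = -47209916195009/1456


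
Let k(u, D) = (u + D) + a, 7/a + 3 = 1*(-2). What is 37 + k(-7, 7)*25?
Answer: 2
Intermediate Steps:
a = -7/5 (a = 7/(-3 + 1*(-2)) = 7/(-3 - 2) = 7/(-5) = 7*(-⅕) = -7/5 ≈ -1.4000)
k(u, D) = -7/5 + D + u (k(u, D) = (u + D) - 7/5 = (D + u) - 7/5 = -7/5 + D + u)
37 + k(-7, 7)*25 = 37 + (-7/5 + 7 - 7)*25 = 37 - 7/5*25 = 37 - 35 = 2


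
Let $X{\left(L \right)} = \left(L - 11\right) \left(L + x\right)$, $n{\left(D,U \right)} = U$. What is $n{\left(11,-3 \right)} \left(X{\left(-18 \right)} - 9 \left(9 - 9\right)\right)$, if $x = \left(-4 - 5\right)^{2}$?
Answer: $5481$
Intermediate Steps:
$x = 81$ ($x = \left(-9\right)^{2} = 81$)
$X{\left(L \right)} = \left(-11 + L\right) \left(81 + L\right)$ ($X{\left(L \right)} = \left(L - 11\right) \left(L + 81\right) = \left(-11 + L\right) \left(81 + L\right)$)
$n{\left(11,-3 \right)} \left(X{\left(-18 \right)} - 9 \left(9 - 9\right)\right) = - 3 \left(\left(-891 + \left(-18\right)^{2} + 70 \left(-18\right)\right) - 9 \left(9 - 9\right)\right) = - 3 \left(\left(-891 + 324 - 1260\right) - 0\right) = - 3 \left(-1827 + 0\right) = \left(-3\right) \left(-1827\right) = 5481$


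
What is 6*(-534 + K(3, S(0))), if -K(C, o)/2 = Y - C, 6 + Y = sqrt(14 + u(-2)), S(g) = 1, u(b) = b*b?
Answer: -3096 - 36*sqrt(2) ≈ -3146.9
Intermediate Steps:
u(b) = b**2
Y = -6 + 3*sqrt(2) (Y = -6 + sqrt(14 + (-2)**2) = -6 + sqrt(14 + 4) = -6 + sqrt(18) = -6 + 3*sqrt(2) ≈ -1.7574)
K(C, o) = 12 - 6*sqrt(2) + 2*C (K(C, o) = -2*((-6 + 3*sqrt(2)) - C) = -2*(-6 - C + 3*sqrt(2)) = 12 - 6*sqrt(2) + 2*C)
6*(-534 + K(3, S(0))) = 6*(-534 + (12 - 6*sqrt(2) + 2*3)) = 6*(-534 + (12 - 6*sqrt(2) + 6)) = 6*(-534 + (18 - 6*sqrt(2))) = 6*(-516 - 6*sqrt(2)) = -3096 - 36*sqrt(2)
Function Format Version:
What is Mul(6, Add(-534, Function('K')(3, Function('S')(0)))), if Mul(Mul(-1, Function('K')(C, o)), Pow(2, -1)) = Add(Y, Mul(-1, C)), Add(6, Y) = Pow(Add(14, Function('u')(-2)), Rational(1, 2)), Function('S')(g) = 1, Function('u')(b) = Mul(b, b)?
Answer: Add(-3096, Mul(-36, Pow(2, Rational(1, 2)))) ≈ -3146.9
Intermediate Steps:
Function('u')(b) = Pow(b, 2)
Y = Add(-6, Mul(3, Pow(2, Rational(1, 2)))) (Y = Add(-6, Pow(Add(14, Pow(-2, 2)), Rational(1, 2))) = Add(-6, Pow(Add(14, 4), Rational(1, 2))) = Add(-6, Pow(18, Rational(1, 2))) = Add(-6, Mul(3, Pow(2, Rational(1, 2)))) ≈ -1.7574)
Function('K')(C, o) = Add(12, Mul(-6, Pow(2, Rational(1, 2))), Mul(2, C)) (Function('K')(C, o) = Mul(-2, Add(Add(-6, Mul(3, Pow(2, Rational(1, 2)))), Mul(-1, C))) = Mul(-2, Add(-6, Mul(-1, C), Mul(3, Pow(2, Rational(1, 2))))) = Add(12, Mul(-6, Pow(2, Rational(1, 2))), Mul(2, C)))
Mul(6, Add(-534, Function('K')(3, Function('S')(0)))) = Mul(6, Add(-534, Add(12, Mul(-6, Pow(2, Rational(1, 2))), Mul(2, 3)))) = Mul(6, Add(-534, Add(12, Mul(-6, Pow(2, Rational(1, 2))), 6))) = Mul(6, Add(-534, Add(18, Mul(-6, Pow(2, Rational(1, 2)))))) = Mul(6, Add(-516, Mul(-6, Pow(2, Rational(1, 2))))) = Add(-3096, Mul(-36, Pow(2, Rational(1, 2))))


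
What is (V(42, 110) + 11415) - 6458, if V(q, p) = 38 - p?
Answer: 4885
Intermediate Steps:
(V(42, 110) + 11415) - 6458 = ((38 - 1*110) + 11415) - 6458 = ((38 - 110) + 11415) - 6458 = (-72 + 11415) - 6458 = 11343 - 6458 = 4885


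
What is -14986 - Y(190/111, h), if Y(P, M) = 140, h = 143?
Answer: -15126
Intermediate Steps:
-14986 - Y(190/111, h) = -14986 - 1*140 = -14986 - 140 = -15126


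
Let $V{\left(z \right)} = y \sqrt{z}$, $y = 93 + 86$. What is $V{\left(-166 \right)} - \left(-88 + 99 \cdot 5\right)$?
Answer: $-407 + 179 i \sqrt{166} \approx -407.0 + 2306.3 i$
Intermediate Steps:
$y = 179$
$V{\left(z \right)} = 179 \sqrt{z}$
$V{\left(-166 \right)} - \left(-88 + 99 \cdot 5\right) = 179 \sqrt{-166} - \left(-88 + 99 \cdot 5\right) = 179 i \sqrt{166} - \left(-88 + 495\right) = 179 i \sqrt{166} - 407 = -407 + 179 i \sqrt{166}$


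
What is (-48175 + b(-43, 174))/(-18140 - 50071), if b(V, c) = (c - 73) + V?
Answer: 16039/22737 ≈ 0.70541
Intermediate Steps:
b(V, c) = -73 + V + c (b(V, c) = (-73 + c) + V = -73 + V + c)
(-48175 + b(-43, 174))/(-18140 - 50071) = (-48175 + (-73 - 43 + 174))/(-18140 - 50071) = (-48175 + 58)/(-68211) = -48117*(-1/68211) = 16039/22737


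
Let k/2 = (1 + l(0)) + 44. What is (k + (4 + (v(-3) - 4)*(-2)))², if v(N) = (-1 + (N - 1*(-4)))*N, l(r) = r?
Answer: 10404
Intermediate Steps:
v(N) = N*(3 + N) (v(N) = (-1 + (N + 4))*N = (-1 + (4 + N))*N = (3 + N)*N = N*(3 + N))
k = 90 (k = 2*((1 + 0) + 44) = 2*(1 + 44) = 2*45 = 90)
(k + (4 + (v(-3) - 4)*(-2)))² = (90 + (4 + (-3*(3 - 3) - 4)*(-2)))² = (90 + (4 + (-3*0 - 4)*(-2)))² = (90 + (4 + (0 - 4)*(-2)))² = (90 + (4 - 4*(-2)))² = (90 + (4 + 8))² = (90 + 12)² = 102² = 10404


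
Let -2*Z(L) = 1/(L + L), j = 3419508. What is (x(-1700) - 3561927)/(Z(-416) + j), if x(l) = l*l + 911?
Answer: -1116570624/5690061313 ≈ -0.19623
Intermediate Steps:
Z(L) = -1/(4*L) (Z(L) = -1/(2*(L + L)) = -1/(2*L)/2 = -1/(4*L))
x(l) = 911 + l² (x(l) = l² + 911 = 911 + l²)
(x(-1700) - 3561927)/(Z(-416) + j) = ((911 + (-1700)²) - 3561927)/(-¼/(-416) + 3419508) = ((911 + 2890000) - 3561927)/(-¼*(-1/416) + 3419508) = (2890911 - 3561927)/(1/1664 + 3419508) = -671016/5690061313/1664 = -671016*1664/5690061313 = -1116570624/5690061313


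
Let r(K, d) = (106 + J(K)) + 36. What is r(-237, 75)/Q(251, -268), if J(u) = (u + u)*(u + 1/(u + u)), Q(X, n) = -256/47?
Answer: -5286607/256 ≈ -20651.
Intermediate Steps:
Q(X, n) = -256/47 (Q(X, n) = -256*1/47 = -256/47)
J(u) = 2*u*(u + 1/(2*u)) (J(u) = (2*u)*(u + 1/(2*u)) = 2*u*(u + 1/(2*u)))
r(K, d) = 143 + 2*K² (r(K, d) = (106 + (1 + 2*K²)) + 36 = (107 + 2*K²) + 36 = 143 + 2*K²)
r(-237, 75)/Q(251, -268) = (143 + 2*(-237)²)/(-256/47) = (143 + 2*56169)*(-47/256) = (143 + 112338)*(-47/256) = 112481*(-47/256) = -5286607/256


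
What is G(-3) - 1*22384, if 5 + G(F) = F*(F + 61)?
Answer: -22563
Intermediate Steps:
G(F) = -5 + F*(61 + F) (G(F) = -5 + F*(F + 61) = -5 + F*(61 + F))
G(-3) - 1*22384 = (-5 + (-3)**2 + 61*(-3)) - 1*22384 = (-5 + 9 - 183) - 22384 = -179 - 22384 = -22563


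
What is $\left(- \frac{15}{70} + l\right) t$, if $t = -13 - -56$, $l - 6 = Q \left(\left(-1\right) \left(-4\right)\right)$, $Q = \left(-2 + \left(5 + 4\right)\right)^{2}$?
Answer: $\frac{121475}{14} \approx 8676.8$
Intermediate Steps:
$Q = 49$ ($Q = \left(-2 + 9\right)^{2} = 7^{2} = 49$)
$l = 202$ ($l = 6 + 49 \left(\left(-1\right) \left(-4\right)\right) = 6 + 49 \cdot 4 = 6 + 196 = 202$)
$t = 43$ ($t = -13 + 56 = 43$)
$\left(- \frac{15}{70} + l\right) t = \left(- \frac{15}{70} + 202\right) 43 = \left(\left(-15\right) \frac{1}{70} + 202\right) 43 = \left(- \frac{3}{14} + 202\right) 43 = \frac{2825}{14} \cdot 43 = \frac{121475}{14}$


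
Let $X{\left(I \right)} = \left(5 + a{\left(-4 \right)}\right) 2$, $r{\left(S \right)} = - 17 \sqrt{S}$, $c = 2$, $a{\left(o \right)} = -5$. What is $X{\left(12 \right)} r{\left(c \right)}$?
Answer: $0$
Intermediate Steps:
$X{\left(I \right)} = 0$ ($X{\left(I \right)} = \left(5 - 5\right) 2 = 0 \cdot 2 = 0$)
$X{\left(12 \right)} r{\left(c \right)} = 0 \left(- 17 \sqrt{2}\right) = 0$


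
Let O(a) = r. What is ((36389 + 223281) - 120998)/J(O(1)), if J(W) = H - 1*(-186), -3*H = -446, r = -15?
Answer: 104004/251 ≈ 414.36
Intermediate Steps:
H = 446/3 (H = -⅓*(-446) = 446/3 ≈ 148.67)
O(a) = -15
J(W) = 1004/3 (J(W) = 446/3 - 1*(-186) = 446/3 + 186 = 1004/3)
((36389 + 223281) - 120998)/J(O(1)) = ((36389 + 223281) - 120998)/(1004/3) = (259670 - 120998)*(3/1004) = 138672*(3/1004) = 104004/251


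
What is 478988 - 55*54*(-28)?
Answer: 562148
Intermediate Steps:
478988 - 55*54*(-28) = 478988 - 2970*(-28) = 478988 - 1*(-83160) = 478988 + 83160 = 562148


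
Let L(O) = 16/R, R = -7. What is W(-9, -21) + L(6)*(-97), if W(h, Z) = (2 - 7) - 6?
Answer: 1475/7 ≈ 210.71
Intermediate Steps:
W(h, Z) = -11 (W(h, Z) = -5 - 6 = -11)
L(O) = -16/7 (L(O) = 16/(-7) = 16*(-1/7) = -16/7)
W(-9, -21) + L(6)*(-97) = -11 - 16/7*(-97) = -11 + 1552/7 = 1475/7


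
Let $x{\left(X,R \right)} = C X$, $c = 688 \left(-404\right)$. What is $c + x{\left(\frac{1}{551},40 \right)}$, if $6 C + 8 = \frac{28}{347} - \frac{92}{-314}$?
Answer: $- \frac{25030630411961}{90053787} \approx -2.7795 \cdot 10^{5}$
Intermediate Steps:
$C = - \frac{207737}{163437}$ ($C = - \frac{4}{3} + \frac{\frac{28}{347} - \frac{92}{-314}}{6} = - \frac{4}{3} + \frac{28 \cdot \frac{1}{347} - - \frac{46}{157}}{6} = - \frac{4}{3} + \frac{\frac{28}{347} + \frac{46}{157}}{6} = - \frac{4}{3} + \frac{1}{6} \cdot \frac{20358}{54479} = - \frac{4}{3} + \frac{3393}{54479} = - \frac{207737}{163437} \approx -1.2711$)
$c = -277952$
$x{\left(X,R \right)} = - \frac{207737 X}{163437}$
$c + x{\left(\frac{1}{551},40 \right)} = -277952 - \frac{207737}{163437 \cdot 551} = -277952 - \frac{207737}{90053787} = - \frac{25030630411961}{90053787}$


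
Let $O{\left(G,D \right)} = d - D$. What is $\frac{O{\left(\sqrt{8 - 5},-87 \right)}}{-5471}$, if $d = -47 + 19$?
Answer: $- \frac{59}{5471} \approx -0.010784$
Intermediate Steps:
$d = -28$
$O{\left(G,D \right)} = -28 - D$
$\frac{O{\left(\sqrt{8 - 5},-87 \right)}}{-5471} = \frac{-28 - -87}{-5471} = \left(-28 + 87\right) \left(- \frac{1}{5471}\right) = 59 \left(- \frac{1}{5471}\right) = - \frac{59}{5471}$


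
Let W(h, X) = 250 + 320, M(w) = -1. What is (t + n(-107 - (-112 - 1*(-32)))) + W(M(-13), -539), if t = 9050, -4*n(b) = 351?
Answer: 38129/4 ≈ 9532.3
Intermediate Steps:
W(h, X) = 570
n(b) = -351/4 (n(b) = -¼*351 = -351/4)
(t + n(-107 - (-112 - 1*(-32)))) + W(M(-13), -539) = (9050 - 351/4) + 570 = 35849/4 + 570 = 38129/4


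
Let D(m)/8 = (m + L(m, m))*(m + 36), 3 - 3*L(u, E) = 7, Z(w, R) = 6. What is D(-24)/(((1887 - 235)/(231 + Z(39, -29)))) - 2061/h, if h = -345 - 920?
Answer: -181430247/522445 ≈ -347.27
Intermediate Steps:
h = -1265
L(u, E) = -4/3 (L(u, E) = 1 - ⅓*7 = 1 - 7/3 = -4/3)
D(m) = 8*(36 + m)*(-4/3 + m) (D(m) = 8*((m - 4/3)*(m + 36)) = 8*((-4/3 + m)*(36 + m)) = 8*((36 + m)*(-4/3 + m)) = 8*(36 + m)*(-4/3 + m))
D(-24)/(((1887 - 235)/(231 + Z(39, -29)))) - 2061/h = (-384 + 8*(-24)² + (832/3)*(-24))/(((1887 - 235)/(231 + 6))) - 2061/(-1265) = (-384 + 8*576 - 6656)/((1652/237)) - 2061*(-1/1265) = (-384 + 4608 - 6656)/((1652*(1/237))) + 2061/1265 = -2432/1652/237 + 2061/1265 = -2432*237/1652 + 2061/1265 = -144096/413 + 2061/1265 = -181430247/522445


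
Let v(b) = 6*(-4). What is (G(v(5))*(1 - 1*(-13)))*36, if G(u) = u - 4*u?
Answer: 36288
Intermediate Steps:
v(b) = -24
G(u) = -3*u
(G(v(5))*(1 - 1*(-13)))*36 = ((-3*(-24))*(1 - 1*(-13)))*36 = (72*(1 + 13))*36 = (72*14)*36 = 1008*36 = 36288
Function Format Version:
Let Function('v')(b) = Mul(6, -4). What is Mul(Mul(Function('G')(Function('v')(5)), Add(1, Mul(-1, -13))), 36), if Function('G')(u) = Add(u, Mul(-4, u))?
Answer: 36288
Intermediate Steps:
Function('v')(b) = -24
Function('G')(u) = Mul(-3, u)
Mul(Mul(Function('G')(Function('v')(5)), Add(1, Mul(-1, -13))), 36) = Mul(Mul(Mul(-3, -24), Add(1, Mul(-1, -13))), 36) = Mul(Mul(72, Add(1, 13)), 36) = Mul(Mul(72, 14), 36) = Mul(1008, 36) = 36288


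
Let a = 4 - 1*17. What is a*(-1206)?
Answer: 15678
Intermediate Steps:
a = -13 (a = 4 - 17 = -13)
a*(-1206) = -13*(-1206) = 15678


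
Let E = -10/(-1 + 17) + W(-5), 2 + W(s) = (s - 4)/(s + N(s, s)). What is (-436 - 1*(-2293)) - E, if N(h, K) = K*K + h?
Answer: 74409/40 ≈ 1860.2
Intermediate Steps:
N(h, K) = h + K² (N(h, K) = K² + h = h + K²)
W(s) = -2 + (-4 + s)/(s² + 2*s) (W(s) = -2 + (s - 4)/(s + (s + s²)) = -2 + (-4 + s)/(s² + 2*s))
E = -129/40 (E = -10/(-1 + 17) + (-4 - 3*(-5) - 2*(-5)²)/((-5)*(2 - 5)) = -10/16 - ⅕*(-4 + 15 - 2*25)/(-3) = (1/16)*(-10) - ⅕*(-⅓)*(-4 + 15 - 50) = -5/8 - ⅕*(-⅓)*(-39) = -5/8 - 13/5 = -129/40 ≈ -3.2250)
(-436 - 1*(-2293)) - E = (-436 - 1*(-2293)) - 1*(-129/40) = (-436 + 2293) + 129/40 = 1857 + 129/40 = 74409/40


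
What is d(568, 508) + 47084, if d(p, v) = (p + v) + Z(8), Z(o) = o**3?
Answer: 48672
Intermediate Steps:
d(p, v) = 512 + p + v (d(p, v) = (p + v) + 8**3 = (p + v) + 512 = 512 + p + v)
d(568, 508) + 47084 = (512 + 568 + 508) + 47084 = 1588 + 47084 = 48672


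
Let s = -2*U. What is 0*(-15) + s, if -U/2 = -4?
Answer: -16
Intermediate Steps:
U = 8 (U = -2*(-4) = 8)
s = -16 (s = -2*8 = -16)
0*(-15) + s = 0*(-15) - 16 = 0 - 16 = -16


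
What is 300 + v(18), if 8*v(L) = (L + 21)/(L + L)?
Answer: 28813/96 ≈ 300.14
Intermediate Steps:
v(L) = (21 + L)/(16*L) (v(L) = ((L + 21)/(L + L))/8 = ((21 + L)/((2*L)))/8 = ((21 + L)*(1/(2*L)))/8 = ((21 + L)/(2*L))/8 = (21 + L)/(16*L))
300 + v(18) = 300 + (1/16)*(21 + 18)/18 = 300 + (1/16)*(1/18)*39 = 300 + 13/96 = 28813/96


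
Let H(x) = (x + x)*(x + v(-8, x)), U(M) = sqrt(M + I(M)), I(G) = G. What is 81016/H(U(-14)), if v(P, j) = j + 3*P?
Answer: -10127/86 + 30381*I*sqrt(7)/301 ≈ -117.76 + 267.04*I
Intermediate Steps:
U(M) = sqrt(2)*sqrt(M) (U(M) = sqrt(M + M) = sqrt(2*M) = sqrt(2)*sqrt(M))
H(x) = 2*x*(-24 + 2*x) (H(x) = (x + x)*(x + (x + 3*(-8))) = (2*x)*(x + (x - 24)) = (2*x)*(x + (-24 + x)) = (2*x)*(-24 + 2*x) = 2*x*(-24 + 2*x))
81016/H(U(-14)) = 81016/((4*(sqrt(2)*sqrt(-14))*(-12 + sqrt(2)*sqrt(-14)))) = 81016/((4*(sqrt(2)*(I*sqrt(14)))*(-12 + sqrt(2)*(I*sqrt(14))))) = 81016/((4*(2*I*sqrt(7))*(-12 + 2*I*sqrt(7)))) = 81016/((8*I*sqrt(7)*(-12 + 2*I*sqrt(7)))) = 81016*(-I*sqrt(7)/(56*(-12 + 2*I*sqrt(7)))) = -10127*I*sqrt(7)/(7*(-12 + 2*I*sqrt(7)))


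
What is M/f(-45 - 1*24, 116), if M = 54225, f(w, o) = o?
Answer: 54225/116 ≈ 467.46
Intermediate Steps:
M/f(-45 - 1*24, 116) = 54225/116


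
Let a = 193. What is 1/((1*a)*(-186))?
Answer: -1/35898 ≈ -2.7857e-5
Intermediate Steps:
1/((1*a)*(-186)) = 1/((1*193)*(-186)) = 1/(193*(-186)) = 1/(-35898) = -1/35898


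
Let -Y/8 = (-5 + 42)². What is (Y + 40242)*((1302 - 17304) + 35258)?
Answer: 564008240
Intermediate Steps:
Y = -10952 (Y = -8*(-5 + 42)² = -8*37² = -8*1369 = -10952)
(Y + 40242)*((1302 - 17304) + 35258) = (-10952 + 40242)*((1302 - 17304) + 35258) = 29290*(-16002 + 35258) = 29290*19256 = 564008240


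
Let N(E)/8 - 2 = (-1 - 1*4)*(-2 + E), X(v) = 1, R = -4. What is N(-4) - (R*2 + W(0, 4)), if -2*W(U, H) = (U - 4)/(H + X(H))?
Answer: 1318/5 ≈ 263.60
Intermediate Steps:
W(U, H) = -(-4 + U)/(2*(1 + H)) (W(U, H) = -(U - 4)/(2*(H + 1)) = -(-4 + U)/(2*(1 + H)))
N(E) = 96 - 40*E (N(E) = 16 + 8*((-1 - 1*4)*(-2 + E)) = 16 + 8*((-1 - 4)*(-2 + E)) = 16 + 8*(-5*(-2 + E)) = 16 + 8*(10 - 5*E) = 16 + (80 - 40*E) = 96 - 40*E)
N(-4) - (R*2 + W(0, 4)) = (96 - 40*(-4)) - (-4*2 + (4 - 1*0)/(2*(1 + 4))) = (96 + 160) - (-8 + (½)*(4 + 0)/5) = 256 - (-8 + (½)*(⅕)*4) = 256 - (-8 + ⅖) = 256 - 1*(-38/5) = 256 + 38/5 = 1318/5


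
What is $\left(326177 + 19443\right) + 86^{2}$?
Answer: $353016$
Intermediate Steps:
$\left(326177 + 19443\right) + 86^{2} = 345620 + 7396 = 353016$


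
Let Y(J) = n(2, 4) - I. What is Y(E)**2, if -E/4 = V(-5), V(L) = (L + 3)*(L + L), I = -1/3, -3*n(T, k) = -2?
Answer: 1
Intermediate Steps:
n(T, k) = 2/3 (n(T, k) = -1/3*(-2) = 2/3)
I = -1/3 (I = -1*1/3 = -1/3 ≈ -0.33333)
V(L) = 2*L*(3 + L) (V(L) = (3 + L)*(2*L) = 2*L*(3 + L))
E = -80 (E = -8*(-5)*(3 - 5) = -8*(-5)*(-2) = -4*20 = -80)
Y(J) = 1 (Y(J) = 2/3 - 1*(-1/3) = 2/3 + 1/3 = 1)
Y(E)**2 = 1**2 = 1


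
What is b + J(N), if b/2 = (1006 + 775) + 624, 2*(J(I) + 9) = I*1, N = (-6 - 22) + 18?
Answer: 4796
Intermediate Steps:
N = -10 (N = -28 + 18 = -10)
J(I) = -9 + I/2 (J(I) = -9 + (I*1)/2 = -9 + I/2)
b = 4810 (b = 2*((1006 + 775) + 624) = 2*(1781 + 624) = 2*2405 = 4810)
b + J(N) = 4810 + (-9 + (½)*(-10)) = 4810 + (-9 - 5) = 4810 - 14 = 4796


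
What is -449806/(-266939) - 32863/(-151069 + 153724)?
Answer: -128443753/12012255 ≈ -10.693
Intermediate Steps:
-449806/(-266939) - 32863/(-151069 + 153724) = -449806*(-1/266939) - 32863/2655 = 449806/266939 - 32863*1/2655 = 449806/266939 - 557/45 = -128443753/12012255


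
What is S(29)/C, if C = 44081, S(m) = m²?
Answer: 841/44081 ≈ 0.019079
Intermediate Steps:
S(29)/C = 29²/44081 = 841*(1/44081) = 841/44081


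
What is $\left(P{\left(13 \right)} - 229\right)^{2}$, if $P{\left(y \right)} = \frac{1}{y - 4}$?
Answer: $\frac{4243600}{81} \approx 52390.0$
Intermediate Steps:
$P{\left(y \right)} = \frac{1}{-4 + y}$
$\left(P{\left(13 \right)} - 229\right)^{2} = \left(\frac{1}{-4 + 13} - 229\right)^{2} = \left(\frac{1}{9} - 229\right)^{2} = \left(- \frac{2060}{9}\right)^{2} = \frac{4243600}{81}$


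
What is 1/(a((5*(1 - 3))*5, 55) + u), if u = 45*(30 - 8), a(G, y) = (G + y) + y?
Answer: 1/1050 ≈ 0.00095238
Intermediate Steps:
a(G, y) = G + 2*y
u = 990 (u = 45*22 = 990)
1/(a((5*(1 - 3))*5, 55) + u) = 1/(((5*(1 - 3))*5 + 2*55) + 990) = 1/(((5*(-2))*5 + 110) + 990) = 1/((-10*5 + 110) + 990) = 1/((-50 + 110) + 990) = 1/(60 + 990) = 1/1050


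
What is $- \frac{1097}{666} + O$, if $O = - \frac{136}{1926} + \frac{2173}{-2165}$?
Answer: $- \frac{419872141}{154282230} \approx -2.7215$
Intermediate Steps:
$O = - \frac{2239819}{2084895}$ ($O = \left(-136\right) \frac{1}{1926} + 2173 \left(- \frac{1}{2165}\right) = - \frac{68}{963} - \frac{2173}{2165} = - \frac{2239819}{2084895} \approx -1.0743$)
$- \frac{1097}{666} + O = - \frac{1097}{666} - \frac{2239819}{2084895} = - \frac{419872141}{154282230}$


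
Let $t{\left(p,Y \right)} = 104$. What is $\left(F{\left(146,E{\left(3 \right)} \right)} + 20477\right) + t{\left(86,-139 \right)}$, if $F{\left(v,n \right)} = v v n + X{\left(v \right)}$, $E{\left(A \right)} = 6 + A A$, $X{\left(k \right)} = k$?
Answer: $340467$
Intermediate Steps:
$E{\left(A \right)} = 6 + A^{2}$
$F{\left(v,n \right)} = v + n v^{2}$ ($F{\left(v,n \right)} = v v n + v = v^{2} n + v = n v^{2} + v = v + n v^{2}$)
$\left(F{\left(146,E{\left(3 \right)} \right)} + 20477\right) + t{\left(86,-139 \right)} = \left(146 \left(1 + \left(6 + 3^{2}\right) 146\right) + 20477\right) + 104 = \left(146 \left(1 + \left(6 + 9\right) 146\right) + 20477\right) + 104 = \left(146 \left(1 + 15 \cdot 146\right) + 20477\right) + 104 = \left(146 \left(1 + 2190\right) + 20477\right) + 104 = \left(146 \cdot 2191 + 20477\right) + 104 = \left(319886 + 20477\right) + 104 = 340363 + 104 = 340467$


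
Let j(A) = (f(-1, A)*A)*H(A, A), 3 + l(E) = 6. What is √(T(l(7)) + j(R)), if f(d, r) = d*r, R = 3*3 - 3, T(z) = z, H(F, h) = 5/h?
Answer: 3*I*√3 ≈ 5.1962*I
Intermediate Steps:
l(E) = 3 (l(E) = -3 + 6 = 3)
R = 6 (R = 9 - 3 = 6)
j(A) = -5*A (j(A) = ((-A)*A)*(5/A) = (-A²)*(5/A) = -5*A)
√(T(l(7)) + j(R)) = √(3 - 5*6) = √(3 - 30) = √(-27) = 3*I*√3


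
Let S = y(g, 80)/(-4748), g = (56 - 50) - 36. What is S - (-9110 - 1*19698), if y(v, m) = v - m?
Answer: 68390247/2374 ≈ 28808.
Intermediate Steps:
g = -30 (g = 6 - 36 = -30)
S = 55/2374 (S = (-30 - 1*80)/(-4748) = (-30 - 80)*(-1/4748) = -110*(-1/4748) = 55/2374 ≈ 0.023168)
S - (-9110 - 1*19698) = 55/2374 - (-9110 - 1*19698) = 55/2374 - (-9110 - 19698) = 55/2374 - 1*(-28808) = 55/2374 + 28808 = 68390247/2374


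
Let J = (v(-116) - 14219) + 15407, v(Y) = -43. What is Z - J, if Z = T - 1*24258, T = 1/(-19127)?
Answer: -485883182/19127 ≈ -25403.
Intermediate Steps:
T = -1/19127 ≈ -5.2282e-5
Z = -463982767/19127 (Z = -1/19127 - 1*24258 = -1/19127 - 24258 = -463982767/19127 ≈ -24258.)
J = 1145 (J = (-43 - 14219) + 15407 = -14262 + 15407 = 1145)
Z - J = -463982767/19127 - 1*1145 = -463982767/19127 - 1145 = -485883182/19127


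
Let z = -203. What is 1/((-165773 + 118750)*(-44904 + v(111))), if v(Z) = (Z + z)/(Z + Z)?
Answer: 111/234380970970 ≈ 4.7359e-10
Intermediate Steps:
v(Z) = (-203 + Z)/(2*Z) (v(Z) = (Z - 203)/(Z + Z) = (-203 + Z)/((2*Z)) = (-203 + Z)*(1/(2*Z)) = (-203 + Z)/(2*Z))
1/((-165773 + 118750)*(-44904 + v(111))) = 1/((-165773 + 118750)*(-44904 + (½)*(-203 + 111)/111)) = 1/(-47023*(-44904 + (½)*(1/111)*(-92))) = 1/(-47023*(-44904 - 46/111)) = 1/(-47023*(-4984390/111)) = 1/(234380970970/111) = 111/234380970970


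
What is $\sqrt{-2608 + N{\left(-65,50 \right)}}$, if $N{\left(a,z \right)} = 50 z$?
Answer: $6 i \sqrt{3} \approx 10.392 i$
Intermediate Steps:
$\sqrt{-2608 + N{\left(-65,50 \right)}} = \sqrt{-2608 + 50 \cdot 50} = \sqrt{-2608 + 2500} = \sqrt{-108} = 6 i \sqrt{3}$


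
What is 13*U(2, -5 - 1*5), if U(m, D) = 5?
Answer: 65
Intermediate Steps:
13*U(2, -5 - 1*5) = 13*5 = 65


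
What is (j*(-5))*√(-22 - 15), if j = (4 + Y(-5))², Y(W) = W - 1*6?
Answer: -245*I*√37 ≈ -1490.3*I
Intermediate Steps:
Y(W) = -6 + W (Y(W) = W - 6 = -6 + W)
j = 49 (j = (4 + (-6 - 5))² = (4 - 11)² = (-7)² = 49)
(j*(-5))*√(-22 - 15) = (49*(-5))*√(-22 - 15) = -245*I*√37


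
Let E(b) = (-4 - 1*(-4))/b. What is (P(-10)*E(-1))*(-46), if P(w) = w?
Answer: 0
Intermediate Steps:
E(b) = 0 (E(b) = (-4 + 4)/b = 0/b = 0)
(P(-10)*E(-1))*(-46) = -10*0*(-46) = 0*(-46) = 0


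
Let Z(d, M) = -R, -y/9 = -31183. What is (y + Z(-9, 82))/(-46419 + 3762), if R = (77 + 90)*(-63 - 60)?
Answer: -100396/14219 ≈ -7.0607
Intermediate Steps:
y = 280647 (y = -9*(-31183) = 280647)
R = -20541 (R = 167*(-123) = -20541)
Z(d, M) = 20541 (Z(d, M) = -1*(-20541) = 20541)
(y + Z(-9, 82))/(-46419 + 3762) = (280647 + 20541)/(-46419 + 3762) = 301188/(-42657) = 301188*(-1/42657) = -100396/14219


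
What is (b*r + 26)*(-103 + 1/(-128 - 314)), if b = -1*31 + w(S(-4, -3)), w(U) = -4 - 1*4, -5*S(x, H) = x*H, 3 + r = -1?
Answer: -318689/17 ≈ -18746.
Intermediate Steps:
r = -4 (r = -3 - 1 = -4)
S(x, H) = -H*x/5 (S(x, H) = -x*H/5 = -H*x/5)
w(U) = -8 (w(U) = -4 - 4 = -8)
b = -39 (b = -1*31 - 8 = -31 - 8 = -39)
(b*r + 26)*(-103 + 1/(-128 - 314)) = (-39*(-4) + 26)*(-103 + 1/(-128 - 314)) = (156 + 26)*(-103 + 1/(-442)) = 182*(-103 - 1/442) = 182*(-45527/442) = -318689/17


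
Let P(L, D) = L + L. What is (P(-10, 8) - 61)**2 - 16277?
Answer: -9716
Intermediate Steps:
P(L, D) = 2*L
(P(-10, 8) - 61)**2 - 16277 = (2*(-10) - 61)**2 - 16277 = (-20 - 61)**2 - 16277 = (-81)**2 - 16277 = 6561 - 16277 = -9716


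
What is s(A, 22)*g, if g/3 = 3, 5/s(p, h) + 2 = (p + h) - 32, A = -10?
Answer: -45/22 ≈ -2.0455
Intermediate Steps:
s(p, h) = 5/(-34 + h + p) (s(p, h) = 5/(-2 + ((p + h) - 32)) = 5/(-2 + ((h + p) - 32)) = 5/(-2 + (-32 + h + p)) = 5/(-34 + h + p))
g = 9 (g = 3*3 = 9)
s(A, 22)*g = (5/(-34 + 22 - 10))*9 = (5/(-22))*9 = (5*(-1/22))*9 = -5/22*9 = -45/22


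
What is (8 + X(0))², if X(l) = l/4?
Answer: 64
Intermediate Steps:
X(l) = l/4 (X(l) = l*(¼) = l/4)
(8 + X(0))² = (8 + (¼)*0)² = (8 + 0)² = 8² = 64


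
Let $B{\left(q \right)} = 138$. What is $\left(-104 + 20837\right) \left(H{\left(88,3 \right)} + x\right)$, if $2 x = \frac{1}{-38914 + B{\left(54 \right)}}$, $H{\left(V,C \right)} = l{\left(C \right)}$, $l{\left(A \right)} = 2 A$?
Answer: $\frac{9647292963}{77552} \approx 1.244 \cdot 10^{5}$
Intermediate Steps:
$H{\left(V,C \right)} = 2 C$
$x = - \frac{1}{77552}$ ($x = \frac{1}{2 \left(-38914 + 138\right)} = \frac{1}{2 \left(-38776\right)} = \frac{1}{2} \left(- \frac{1}{38776}\right) = - \frac{1}{77552} \approx -1.2895 \cdot 10^{-5}$)
$\left(-104 + 20837\right) \left(H{\left(88,3 \right)} + x\right) = \left(-104 + 20837\right) \left(2 \cdot 3 - \frac{1}{77552}\right) = 20733 \left(6 - \frac{1}{77552}\right) = 20733 \cdot \frac{465311}{77552} = \frac{9647292963}{77552}$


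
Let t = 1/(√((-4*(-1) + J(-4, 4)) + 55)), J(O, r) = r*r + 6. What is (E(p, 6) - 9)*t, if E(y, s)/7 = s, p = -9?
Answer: 11/3 ≈ 3.6667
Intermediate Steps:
E(y, s) = 7*s
J(O, r) = 6 + r² (J(O, r) = r² + 6 = 6 + r²)
t = ⅑ (t = 1/(√((-4*(-1) + (6 + 4²)) + 55)) = 1/(√((4 + (6 + 16)) + 55)) = 1/(√((4 + 22) + 55)) = 1/(√(26 + 55)) = 1/(√81) = 1/9 = ⅑ ≈ 0.11111)
(E(p, 6) - 9)*t = (7*6 - 9)*(⅑) = (42 - 9)*(⅑) = 33*(⅑) = 11/3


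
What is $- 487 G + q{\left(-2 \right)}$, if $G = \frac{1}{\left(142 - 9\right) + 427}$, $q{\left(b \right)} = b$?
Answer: $- \frac{1607}{560} \approx -2.8696$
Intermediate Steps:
$G = \frac{1}{560}$ ($G = \frac{1}{\left(142 - 9\right) + 427} = \frac{1}{133 + 427} = \frac{1}{560} \approx 0.0017857$)
$- 487 G + q{\left(-2 \right)} = \left(-487\right) \frac{1}{560} - 2 = - \frac{487}{560} - 2 = - \frac{1607}{560}$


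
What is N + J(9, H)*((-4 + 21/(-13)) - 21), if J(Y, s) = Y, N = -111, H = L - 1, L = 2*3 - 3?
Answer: -4557/13 ≈ -350.54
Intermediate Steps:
L = 3 (L = 6 - 3 = 3)
H = 2 (H = 3 - 1 = 2)
N + J(9, H)*((-4 + 21/(-13)) - 21) = -111 + 9*((-4 + 21/(-13)) - 21) = -111 + 9*((-4 + 21*(-1/13)) - 21) = -111 + 9*((-4 - 21/13) - 21) = -111 + 9*(-73/13 - 21) = -111 + 9*(-346/13) = -111 - 3114/13 = -4557/13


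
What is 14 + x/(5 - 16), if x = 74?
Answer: 80/11 ≈ 7.2727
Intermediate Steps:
14 + x/(5 - 16) = 14 + 74/(5 - 16) = 14 + 74/(-11) = 14 + 74*(-1/11) = 14 - 74/11 = 80/11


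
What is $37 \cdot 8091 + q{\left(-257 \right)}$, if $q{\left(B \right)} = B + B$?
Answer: $298853$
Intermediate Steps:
$q{\left(B \right)} = 2 B$
$37 \cdot 8091 + q{\left(-257 \right)} = 37 \cdot 8091 + 2 \left(-257\right) = 299367 - 514 = 298853$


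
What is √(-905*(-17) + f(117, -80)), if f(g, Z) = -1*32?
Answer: √15353 ≈ 123.91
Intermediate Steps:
f(g, Z) = -32
√(-905*(-17) + f(117, -80)) = √(-905*(-17) - 32) = √(15385 - 32) = √15353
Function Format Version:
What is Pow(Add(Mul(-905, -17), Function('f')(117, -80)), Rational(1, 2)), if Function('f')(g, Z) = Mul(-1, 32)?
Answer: Pow(15353, Rational(1, 2)) ≈ 123.91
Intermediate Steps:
Function('f')(g, Z) = -32
Pow(Add(Mul(-905, -17), Function('f')(117, -80)), Rational(1, 2)) = Pow(Add(Mul(-905, -17), -32), Rational(1, 2)) = Pow(Add(15385, -32), Rational(1, 2)) = Pow(15353, Rational(1, 2))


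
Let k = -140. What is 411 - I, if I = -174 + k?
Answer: 725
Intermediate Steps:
I = -314 (I = -174 - 140 = -314)
411 - I = 411 - 1*(-314) = 411 + 314 = 725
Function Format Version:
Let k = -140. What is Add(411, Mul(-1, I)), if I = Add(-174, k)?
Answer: 725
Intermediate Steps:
I = -314 (I = Add(-174, -140) = -314)
Add(411, Mul(-1, I)) = Add(411, Mul(-1, -314)) = Add(411, 314) = 725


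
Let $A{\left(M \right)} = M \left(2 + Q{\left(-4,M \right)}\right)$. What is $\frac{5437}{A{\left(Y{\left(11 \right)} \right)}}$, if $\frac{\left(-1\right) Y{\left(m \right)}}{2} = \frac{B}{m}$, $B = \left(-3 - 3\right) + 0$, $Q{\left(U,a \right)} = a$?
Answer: $\frac{657877}{408} \approx 1612.4$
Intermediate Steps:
$B = -6$ ($B = -6 + 0 = -6$)
$Y{\left(m \right)} = \frac{12}{m}$ ($Y{\left(m \right)} = - 2 \left(- \frac{6}{m}\right) = \frac{12}{m}$)
$A{\left(M \right)} = M \left(2 + M\right)$
$\frac{5437}{A{\left(Y{\left(11 \right)} \right)}} = \frac{5437}{\frac{12}{11} \left(2 + \frac{12}{11}\right)} = \frac{5437}{\frac{12}{11} \cdot \frac{34}{11}} = \frac{5437}{\frac{408}{121}} = 5437 \cdot \frac{121}{408} = \frac{657877}{408}$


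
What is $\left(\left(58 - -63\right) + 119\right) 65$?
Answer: $15600$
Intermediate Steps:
$\left(\left(58 - -63\right) + 119\right) 65 = \left(\left(58 + 63\right) + 119\right) 65 = \left(121 + 119\right) 65 = 240 \cdot 65 = 15600$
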